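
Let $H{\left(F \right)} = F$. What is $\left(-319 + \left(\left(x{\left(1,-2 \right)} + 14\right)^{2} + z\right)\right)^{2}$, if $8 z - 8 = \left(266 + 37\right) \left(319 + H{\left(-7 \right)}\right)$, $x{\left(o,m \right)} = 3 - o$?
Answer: $138180025$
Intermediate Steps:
$z = 11818$ ($z = 1 + \frac{\left(266 + 37\right) \left(319 - 7\right)}{8} = 1 + \frac{303 \cdot 312}{8} = 1 + \frac{1}{8} \cdot 94536 = 1 + 11817 = 11818$)
$\left(-319 + \left(\left(x{\left(1,-2 \right)} + 14\right)^{2} + z\right)\right)^{2} = \left(-319 + \left(\left(\left(3 - 1\right) + 14\right)^{2} + 11818\right)\right)^{2} = \left(-319 + \left(\left(2 + 14\right)^{2} + 11818\right)\right)^{2} = \left(-319 + \left(16^{2} + 11818\right)\right)^{2} = \left(-319 + \left(256 + 11818\right)\right)^{2} = \left(-319 + 12074\right)^{2} = 11755^{2} = 138180025$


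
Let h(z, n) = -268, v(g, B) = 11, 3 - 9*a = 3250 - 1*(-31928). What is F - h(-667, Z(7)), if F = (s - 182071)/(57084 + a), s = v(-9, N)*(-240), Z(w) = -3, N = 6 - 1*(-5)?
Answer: 42199103/159527 ≈ 264.53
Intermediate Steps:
a = -11725/3 (a = ⅓ - (3250 - 1*(-31928))/9 = ⅓ - (3250 + 31928)/9 = ⅓ - ⅑*35178 = ⅓ - 11726/3 = -11725/3 ≈ -3908.3)
N = 11 (N = 6 + 5 = 11)
s = -2640 (s = 11*(-240) = -2640)
F = -554133/159527 (F = (-2640 - 182071)/(57084 - 11725/3) = -184711/159527/3 = -184711*3/159527 = -554133/159527 ≈ -3.4736)
F - h(-667, Z(7)) = -554133/159527 - 1*(-268) = -554133/159527 + 268 = 42199103/159527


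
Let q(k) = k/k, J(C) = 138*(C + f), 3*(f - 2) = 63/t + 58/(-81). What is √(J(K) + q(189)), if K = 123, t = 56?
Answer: √5595419/18 ≈ 131.41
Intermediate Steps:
f = 4153/1944 (f = 2 + (63/56 + 58/(-81))/3 = 2 + (63*(1/56) + 58*(-1/81))/3 = 2 + (9/8 - 58/81)/3 = 2 + (⅓)*(265/648) = 2 + 265/1944 = 4153/1944 ≈ 2.1363)
J(C) = 95519/324 + 138*C (J(C) = 138*(C + 4153/1944) = 138*(4153/1944 + C) = 95519/324 + 138*C)
q(k) = 1
√(J(K) + q(189)) = √((95519/324 + 138*123) + 1) = √((95519/324 + 16974) + 1) = √(5595095/324 + 1) = √(5595419/324) = √5595419/18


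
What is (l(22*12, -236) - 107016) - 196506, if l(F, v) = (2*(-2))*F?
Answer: -304578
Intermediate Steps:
l(F, v) = -4*F
(l(22*12, -236) - 107016) - 196506 = (-88*12 - 107016) - 196506 = (-4*264 - 107016) - 196506 = (-1056 - 107016) - 196506 = -108072 - 196506 = -304578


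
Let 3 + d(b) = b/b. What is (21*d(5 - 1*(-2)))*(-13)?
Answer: 546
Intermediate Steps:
d(b) = -2 (d(b) = -3 + b/b = -3 + 1 = -2)
(21*d(5 - 1*(-2)))*(-13) = (21*(-2))*(-13) = -42*(-13) = 546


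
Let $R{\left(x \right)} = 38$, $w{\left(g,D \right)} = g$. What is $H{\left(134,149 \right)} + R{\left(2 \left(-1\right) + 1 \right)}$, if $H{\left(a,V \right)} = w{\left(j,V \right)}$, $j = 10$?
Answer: $48$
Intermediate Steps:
$H{\left(a,V \right)} = 10$
$H{\left(134,149 \right)} + R{\left(2 \left(-1\right) + 1 \right)} = 10 + 38 = 48$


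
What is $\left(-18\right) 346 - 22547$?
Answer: $-28775$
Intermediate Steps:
$\left(-18\right) 346 - 22547 = -6228 - 22547 = -28775$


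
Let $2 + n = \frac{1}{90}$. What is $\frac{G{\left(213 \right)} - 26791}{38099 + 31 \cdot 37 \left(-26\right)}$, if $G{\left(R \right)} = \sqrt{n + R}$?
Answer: $- \frac{26791}{8277} + \frac{\sqrt{189910}}{248310} \approx -3.235$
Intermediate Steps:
$n = - \frac{179}{90}$ ($n = -2 + \frac{1}{90} = - \frac{179}{90} \approx -1.9889$)
$G{\left(R \right)} = \sqrt{- \frac{179}{90} + R}$
$\frac{G{\left(213 \right)} - 26791}{38099 + 31 \cdot 37 \left(-26\right)} = \frac{\frac{\sqrt{-1790 + 900 \cdot 213}}{30} - 26791}{38099 + 31 \cdot 37 \left(-26\right)} = \frac{\frac{\sqrt{-1790 + 191700}}{30} - 26791}{38099 + 1147 \left(-26\right)} = \frac{\frac{\sqrt{189910}}{30} - 26791}{38099 - 29822} = \frac{-26791 + \frac{\sqrt{189910}}{30}}{8277} = \left(-26791 + \frac{\sqrt{189910}}{30}\right) \frac{1}{8277} = - \frac{26791}{8277} + \frac{\sqrt{189910}}{248310}$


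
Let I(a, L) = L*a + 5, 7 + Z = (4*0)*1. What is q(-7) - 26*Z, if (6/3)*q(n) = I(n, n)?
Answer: 209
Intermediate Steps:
Z = -7 (Z = -7 + (4*0)*1 = -7 + 0*1 = -7 + 0 = -7)
I(a, L) = 5 + L*a
q(n) = 5/2 + n²/2 (q(n) = (5 + n*n)/2 = (5 + n²)/2 = 5/2 + n²/2)
q(-7) - 26*Z = (5/2 + (½)*(-7)²) - 26*(-7) = (5/2 + (½)*49) + 182 = (5/2 + 49/2) + 182 = 27 + 182 = 209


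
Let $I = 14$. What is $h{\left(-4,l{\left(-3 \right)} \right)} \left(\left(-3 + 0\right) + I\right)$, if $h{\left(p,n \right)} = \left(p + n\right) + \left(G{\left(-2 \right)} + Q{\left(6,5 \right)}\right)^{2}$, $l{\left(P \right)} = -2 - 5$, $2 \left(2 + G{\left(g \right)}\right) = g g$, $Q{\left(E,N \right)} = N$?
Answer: $154$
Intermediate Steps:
$G{\left(g \right)} = -2 + \frac{g^{2}}{2}$ ($G{\left(g \right)} = -2 + \frac{g g}{2} = -2 + \frac{g^{2}}{2}$)
$l{\left(P \right)} = -7$ ($l{\left(P \right)} = -2 - 5 = -7$)
$h{\left(p,n \right)} = 25 + n + p$ ($h{\left(p,n \right)} = \left(p + n\right) + \left(\left(-2 + \frac{\left(-2\right)^{2}}{2}\right) + 5\right)^{2} = \left(n + p\right) + \left(\left(-2 + \frac{1}{2} \cdot 4\right) + 5\right)^{2} = \left(n + p\right) + \left(\left(-2 + 2\right) + 5\right)^{2} = \left(n + p\right) + \left(0 + 5\right)^{2} = \left(n + p\right) + 5^{2} = \left(n + p\right) + 25 = 25 + n + p$)
$h{\left(-4,l{\left(-3 \right)} \right)} \left(\left(-3 + 0\right) + I\right) = \left(25 - 7 - 4\right) \left(\left(-3 + 0\right) + 14\right) = 14 \left(-3 + 14\right) = 14 \cdot 11 = 154$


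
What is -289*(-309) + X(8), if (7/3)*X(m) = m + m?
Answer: 625155/7 ≈ 89308.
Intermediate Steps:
X(m) = 6*m/7 (X(m) = 3*(m + m)/7 = 3*(2*m)/7 = 6*m/7)
-289*(-309) + X(8) = -289*(-309) + (6/7)*8 = 89301 + 48/7 = 625155/7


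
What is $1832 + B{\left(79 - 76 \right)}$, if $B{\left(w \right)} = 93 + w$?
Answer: $1928$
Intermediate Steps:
$1832 + B{\left(79 - 76 \right)} = 1832 + \left(93 + \left(79 - 76\right)\right) = 1832 + \left(93 + 3\right) = 1832 + 96 = 1928$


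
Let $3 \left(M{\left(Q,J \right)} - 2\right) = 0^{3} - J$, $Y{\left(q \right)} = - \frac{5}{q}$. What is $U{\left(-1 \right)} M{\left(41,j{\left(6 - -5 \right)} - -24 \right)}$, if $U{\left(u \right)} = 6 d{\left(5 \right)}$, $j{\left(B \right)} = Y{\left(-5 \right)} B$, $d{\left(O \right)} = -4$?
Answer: $232$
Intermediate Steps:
$j{\left(B \right)} = B$ ($j{\left(B \right)} = - \frac{5}{-5} B = \left(-5\right) \left(- \frac{1}{5}\right) B = 1 B = B$)
$U{\left(u \right)} = -24$ ($U{\left(u \right)} = 6 \left(-4\right) = -24$)
$M{\left(Q,J \right)} = 2 - \frac{J}{3}$ ($M{\left(Q,J \right)} = 2 + \frac{0^{3} - J}{3} = 2 + \frac{0 - J}{3} = 2 + \frac{\left(-1\right) J}{3} = 2 - \frac{J}{3}$)
$U{\left(-1 \right)} M{\left(41,j{\left(6 - -5 \right)} - -24 \right)} = - 24 \left(2 - \frac{\left(6 - -5\right) - -24}{3}\right) = - 24 \left(2 - \frac{\left(6 + 5\right) + 24}{3}\right) = - 24 \left(2 - \frac{11 + 24}{3}\right) = - 24 \left(2 - \frac{35}{3}\right) = \left(-24\right) \left(- \frac{29}{3}\right) = 232$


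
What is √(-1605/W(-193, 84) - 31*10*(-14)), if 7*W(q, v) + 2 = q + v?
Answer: 5*√243201/37 ≈ 66.642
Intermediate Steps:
W(q, v) = -2/7 + q/7 + v/7 (W(q, v) = -2/7 + (q + v)/7 = -2/7 + (q/7 + v/7) = -2/7 + q/7 + v/7)
√(-1605/W(-193, 84) - 31*10*(-14)) = √(-1605/(-2/7 + (⅐)*(-193) + (⅐)*84) - 31*10*(-14)) = √(-1605/(-2/7 - 193/7 + 12) - 310*(-14)) = √(-1605/(-111/7) + 4340) = √(-1605*(-7/111) + 4340) = √(3745/37 + 4340) = √(164325/37) = 5*√243201/37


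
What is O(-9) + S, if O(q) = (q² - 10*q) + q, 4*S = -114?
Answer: 267/2 ≈ 133.50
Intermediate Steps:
S = -57/2 (S = (¼)*(-114) = -57/2 ≈ -28.500)
O(q) = q² - 9*q
O(-9) + S = -9*(-9 - 9) - 57/2 = -9*(-18) - 57/2 = 162 - 57/2 = 267/2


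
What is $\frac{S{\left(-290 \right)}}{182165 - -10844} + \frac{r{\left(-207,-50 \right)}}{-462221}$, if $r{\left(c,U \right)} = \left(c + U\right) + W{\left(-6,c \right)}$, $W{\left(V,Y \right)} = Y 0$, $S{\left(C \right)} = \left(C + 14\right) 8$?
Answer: $- \frac{970980655}{89212812989} \approx -0.010884$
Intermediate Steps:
$S{\left(C \right)} = 112 + 8 C$ ($S{\left(C \right)} = \left(14 + C\right) 8 = 112 + 8 C$)
$W{\left(V,Y \right)} = 0$
$r{\left(c,U \right)} = U + c$ ($r{\left(c,U \right)} = \left(c + U\right) + 0 = \left(U + c\right) + 0 = U + c$)
$\frac{S{\left(-290 \right)}}{182165 - -10844} + \frac{r{\left(-207,-50 \right)}}{-462221} = \frac{112 + 8 \left(-290\right)}{182165 - -10844} + \frac{-50 - 207}{-462221} = \frac{112 - 2320}{182165 + 10844} - - \frac{257}{462221} = - \frac{2208}{193009} + \frac{257}{462221} = - \frac{970980655}{89212812989}$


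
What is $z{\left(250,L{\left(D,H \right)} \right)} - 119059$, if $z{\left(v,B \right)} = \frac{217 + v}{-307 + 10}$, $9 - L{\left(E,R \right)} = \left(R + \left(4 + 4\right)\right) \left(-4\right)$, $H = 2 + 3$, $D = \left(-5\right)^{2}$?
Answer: $- \frac{35360990}{297} \approx -1.1906 \cdot 10^{5}$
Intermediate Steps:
$D = 25$
$H = 5$
$L{\left(E,R \right)} = 41 + 4 R$ ($L{\left(E,R \right)} = 9 - \left(R + \left(4 + 4\right)\right) \left(-4\right) = 9 - \left(R + 8\right) \left(-4\right) = 9 - \left(8 + R\right) \left(-4\right) = 9 - \left(-32 - 4 R\right) = 9 + \left(32 + 4 R\right) = 41 + 4 R$)
$z{\left(v,B \right)} = - \frac{217}{297} - \frac{v}{297}$ ($z{\left(v,B \right)} = \frac{217 + v}{-297} = \left(217 + v\right) \left(- \frac{1}{297}\right) = - \frac{217}{297} - \frac{v}{297}$)
$z{\left(250,L{\left(D,H \right)} \right)} - 119059 = \left(- \frac{217}{297} - \frac{250}{297}\right) - 119059 = - \frac{467}{297} - 119059 = - \frac{35360990}{297}$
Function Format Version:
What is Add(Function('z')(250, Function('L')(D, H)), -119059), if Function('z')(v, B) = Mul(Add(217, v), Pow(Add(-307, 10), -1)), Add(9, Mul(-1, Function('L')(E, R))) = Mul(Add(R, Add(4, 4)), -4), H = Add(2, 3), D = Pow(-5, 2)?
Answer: Rational(-35360990, 297) ≈ -1.1906e+5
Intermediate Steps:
D = 25
H = 5
Function('L')(E, R) = Add(41, Mul(4, R)) (Function('L')(E, R) = Add(9, Mul(-1, Mul(Add(R, Add(4, 4)), -4))) = Add(9, Mul(-1, Mul(Add(R, 8), -4))) = Add(9, Mul(-1, Mul(Add(8, R), -4))) = Add(9, Mul(-1, Add(-32, Mul(-4, R)))) = Add(9, Add(32, Mul(4, R))) = Add(41, Mul(4, R)))
Function('z')(v, B) = Add(Rational(-217, 297), Mul(Rational(-1, 297), v)) (Function('z')(v, B) = Mul(Add(217, v), Pow(-297, -1)) = Mul(Add(217, v), Rational(-1, 297)) = Add(Rational(-217, 297), Mul(Rational(-1, 297), v)))
Add(Function('z')(250, Function('L')(D, H)), -119059) = Add(Add(Rational(-217, 297), Mul(Rational(-1, 297), 250)), -119059) = Add(Add(Rational(-217, 297), Rational(-250, 297)), -119059) = Add(Rational(-467, 297), -119059) = Rational(-35360990, 297)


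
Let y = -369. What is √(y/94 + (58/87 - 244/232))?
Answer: I*√72072714/4089 ≈ 2.0762*I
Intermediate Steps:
√(y/94 + (58/87 - 244/232)) = √(-369/94 + (58/87 - 244/232)) = √(-369*1/94 + (58*(1/87) - 244*1/232)) = √(-369/94 + (⅔ - 61/58)) = √(-369/94 - 67/174) = √(-17626/4089) = I*√72072714/4089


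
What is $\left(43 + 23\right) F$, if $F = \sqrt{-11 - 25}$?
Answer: $396 i \approx 396.0 i$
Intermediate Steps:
$F = 6 i$ ($F = \sqrt{-36} = 6 i \approx 6.0 i$)
$\left(43 + 23\right) F = \left(43 + 23\right) 6 i = 66 \cdot 6 i = 396 i$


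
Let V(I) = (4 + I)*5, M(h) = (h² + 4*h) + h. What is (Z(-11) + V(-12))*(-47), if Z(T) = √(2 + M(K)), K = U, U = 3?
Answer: 1880 - 47*√26 ≈ 1640.3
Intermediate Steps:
K = 3
M(h) = h² + 5*h
V(I) = 20 + 5*I
Z(T) = √26 (Z(T) = √(2 + 3*(5 + 3)) = √(2 + 3*8) = √(2 + 24) = √26)
(Z(-11) + V(-12))*(-47) = (√26 + (20 + 5*(-12)))*(-47) = (√26 + (20 - 60))*(-47) = (√26 - 40)*(-47) = (-40 + √26)*(-47) = 1880 - 47*√26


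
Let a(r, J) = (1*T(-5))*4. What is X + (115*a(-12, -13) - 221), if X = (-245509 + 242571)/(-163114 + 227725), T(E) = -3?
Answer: -103445149/64611 ≈ -1601.0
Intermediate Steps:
a(r, J) = -12 (a(r, J) = (1*(-3))*4 = -3*4 = -12)
X = -2938/64611 ≈ -0.045472
X + (115*a(-12, -13) - 221) = -2938/64611 + (115*(-12) - 221) = -2938/64611 + (-1380 - 221) = -2938/64611 - 1601 = -103445149/64611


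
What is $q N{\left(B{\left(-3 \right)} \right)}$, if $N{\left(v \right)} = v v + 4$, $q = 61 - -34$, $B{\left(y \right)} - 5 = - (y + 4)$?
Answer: $1900$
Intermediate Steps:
$B{\left(y \right)} = 1 - y$ ($B{\left(y \right)} = 5 - \left(y + 4\right) = 5 - \left(4 + y\right) = 1 - y$)
$q = 95$ ($q = 61 + 34 = 95$)
$N{\left(v \right)} = 4 + v^{2}$ ($N{\left(v \right)} = v^{2} + 4 = 4 + v^{2}$)
$q N{\left(B{\left(-3 \right)} \right)} = 95 \left(4 + \left(1 - -3\right)^{2}\right) = 95 \left(4 + \left(1 + 3\right)^{2}\right) = 95 \left(4 + 4^{2}\right) = 95 \left(4 + 16\right) = 95 \cdot 20 = 1900$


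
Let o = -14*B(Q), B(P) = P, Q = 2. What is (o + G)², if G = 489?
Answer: 212521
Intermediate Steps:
o = -28 (o = -14*2 = -28)
(o + G)² = (-28 + 489)² = 461² = 212521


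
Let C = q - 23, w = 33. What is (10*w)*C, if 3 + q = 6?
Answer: -6600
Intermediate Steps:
q = 3 (q = -3 + 6 = 3)
C = -20 (C = 3 - 23 = -20)
(10*w)*C = (10*33)*(-20) = 330*(-20) = -6600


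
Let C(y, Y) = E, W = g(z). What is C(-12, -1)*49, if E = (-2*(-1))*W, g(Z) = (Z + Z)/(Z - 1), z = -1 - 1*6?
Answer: 343/2 ≈ 171.50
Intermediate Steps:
z = -7 (z = -1 - 6 = -7)
g(Z) = 2*Z/(-1 + Z) (g(Z) = (2*Z)/(-1 + Z) = 2*Z/(-1 + Z))
W = 7/4 (W = 2*(-7)/(-1 - 7) = 2*(-7)/(-8) = 2*(-7)*(-⅛) = 7/4 ≈ 1.7500)
E = 7/2 (E = -2*(-1)*(7/4) = 2*(7/4) = 7/2 ≈ 3.5000)
C(y, Y) = 7/2
C(-12, -1)*49 = (7/2)*49 = 343/2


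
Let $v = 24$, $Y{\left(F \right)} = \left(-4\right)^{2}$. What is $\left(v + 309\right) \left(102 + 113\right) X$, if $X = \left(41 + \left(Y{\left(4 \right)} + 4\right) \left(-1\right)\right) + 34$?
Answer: $3937725$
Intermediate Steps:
$Y{\left(F \right)} = 16$
$X = 55$ ($X = \left(41 + \left(16 + 4\right) \left(-1\right)\right) + 34 = \left(41 + 20 \left(-1\right)\right) + 34 = \left(41 - 20\right) + 34 = 21 + 34 = 55$)
$\left(v + 309\right) \left(102 + 113\right) X = \left(24 + 309\right) \left(102 + 113\right) 55 = 333 \cdot 215 \cdot 55 = 71595 \cdot 55 = 3937725$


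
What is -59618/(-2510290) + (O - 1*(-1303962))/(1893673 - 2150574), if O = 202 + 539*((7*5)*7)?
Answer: -1795005134846/322448005645 ≈ -5.5668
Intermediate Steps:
O = 132257 (O = 202 + 539*(35*7) = 202 + 539*245 = 202 + 132055 = 132257)
-59618/(-2510290) + (O - 1*(-1303962))/(1893673 - 2150574) = -59618/(-2510290) + (132257 - 1*(-1303962))/(1893673 - 2150574) = -59618*(-1/2510290) + (132257 + 1303962)/(-256901) = 29809/1255145 + 1436219*(-1/256901) = 29809/1255145 - 1436219/256901 = -1795005134846/322448005645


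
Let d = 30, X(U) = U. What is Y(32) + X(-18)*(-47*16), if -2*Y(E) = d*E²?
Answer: -1824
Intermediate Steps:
Y(E) = -15*E²
Y(32) + X(-18)*(-47*16) = -15*32² - (-846)*16 = -15*1024 - 18*(-752) = -15360 + 13536 = -1824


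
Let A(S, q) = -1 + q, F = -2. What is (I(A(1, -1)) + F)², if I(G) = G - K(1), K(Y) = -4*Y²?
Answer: 0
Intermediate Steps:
I(G) = 4 + G (I(G) = G - (-4)*1² = G - (-4) = G - 1*(-4) = G + 4 = 4 + G)
(I(A(1, -1)) + F)² = ((4 + (-1 - 1)) - 2)² = ((4 - 2) - 2)² = (2 - 2)² = 0² = 0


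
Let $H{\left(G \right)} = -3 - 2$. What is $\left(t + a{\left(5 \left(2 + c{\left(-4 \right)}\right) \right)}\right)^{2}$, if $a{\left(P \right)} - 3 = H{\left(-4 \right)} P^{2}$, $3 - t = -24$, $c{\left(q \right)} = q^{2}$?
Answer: $1637820900$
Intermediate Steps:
$t = 27$ ($t = 3 - -24 = 3 + 24 = 27$)
$H{\left(G \right)} = -5$
$a{\left(P \right)} = 3 - 5 P^{2}$
$\left(t + a{\left(5 \left(2 + c{\left(-4 \right)}\right) \right)}\right)^{2} = \left(27 + \left(3 - 5 \left(5 \left(2 + \left(-4\right)^{2}\right)\right)^{2}\right)\right)^{2} = \left(27 + \left(3 - 5 \left(5 \left(2 + 16\right)\right)^{2}\right)\right)^{2} = \left(27 + \left(3 - 5 \left(5 \cdot 18\right)^{2}\right)\right)^{2} = \left(27 + \left(3 - 5 \cdot 90^{2}\right)\right)^{2} = \left(27 + \left(3 - 40500\right)\right)^{2} = \left(27 - 40497\right)^{2} = \left(-40470\right)^{2} = 1637820900$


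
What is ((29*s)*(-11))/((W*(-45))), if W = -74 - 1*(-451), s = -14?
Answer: -154/585 ≈ -0.26325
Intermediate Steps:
W = 377 (W = -74 + 451 = 377)
((29*s)*(-11))/((W*(-45))) = ((29*(-14))*(-11))/((377*(-45))) = -406*(-11)/(-16965) = 4466*(-1/16965) = -154/585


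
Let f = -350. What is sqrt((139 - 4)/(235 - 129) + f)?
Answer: I*sqrt(3918290)/106 ≈ 18.674*I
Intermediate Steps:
sqrt((139 - 4)/(235 - 129) + f) = sqrt((139 - 4)/(235 - 129) - 350) = sqrt(135/106 - 350) = sqrt(-36965/106) = I*sqrt(3918290)/106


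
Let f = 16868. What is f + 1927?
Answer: 18795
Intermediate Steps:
f + 1927 = 16868 + 1927 = 18795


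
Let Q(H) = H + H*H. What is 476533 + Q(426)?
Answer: 658435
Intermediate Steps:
Q(H) = H + H²
476533 + Q(426) = 476533 + 426*(1 + 426) = 476533 + 426*427 = 476533 + 181902 = 658435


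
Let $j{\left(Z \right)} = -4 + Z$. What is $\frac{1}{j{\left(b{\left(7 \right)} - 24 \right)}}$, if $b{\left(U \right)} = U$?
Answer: $- \frac{1}{21} \approx -0.047619$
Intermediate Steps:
$\frac{1}{j{\left(b{\left(7 \right)} - 24 \right)}} = \frac{1}{-4 + \left(7 - 24\right)} = \frac{1}{-4 - 17} = \frac{1}{-21} = - \frac{1}{21}$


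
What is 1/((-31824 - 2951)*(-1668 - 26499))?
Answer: 1/979507425 ≈ 1.0209e-9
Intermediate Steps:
1/((-31824 - 2951)*(-1668 - 26499)) = 1/(-34775*(-28167)) = 1/979507425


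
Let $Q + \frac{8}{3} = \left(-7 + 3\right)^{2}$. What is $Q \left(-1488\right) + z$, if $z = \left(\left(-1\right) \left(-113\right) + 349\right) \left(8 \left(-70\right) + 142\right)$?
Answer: $-212956$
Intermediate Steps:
$Q = \frac{40}{3}$ ($Q = - \frac{8}{3} + \left(-7 + 3\right)^{2} = - \frac{8}{3} + \left(-4\right)^{2} = - \frac{8}{3} + 16 = \frac{40}{3} \approx 13.333$)
$z = -193116$ ($z = \left(113 + 349\right) \left(-560 + 142\right) = 462 \left(-418\right) = -193116$)
$Q \left(-1488\right) + z = \frac{40}{3} \left(-1488\right) - 193116 = -19840 - 193116 = -212956$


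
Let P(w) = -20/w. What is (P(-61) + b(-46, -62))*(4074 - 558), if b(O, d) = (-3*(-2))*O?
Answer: -59125056/61 ≈ -9.6926e+5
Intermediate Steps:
b(O, d) = 6*O
(P(-61) + b(-46, -62))*(4074 - 558) = (-20/(-61) + 6*(-46))*(4074 - 558) = (-20*(-1/61) - 276)*3516 = (20/61 - 276)*3516 = -16816/61*3516 = -59125056/61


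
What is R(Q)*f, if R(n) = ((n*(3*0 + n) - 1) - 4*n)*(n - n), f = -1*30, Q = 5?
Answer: 0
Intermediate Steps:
f = -30
R(n) = 0 (R(n) = ((n*(0 + n) - 1) - 4*n)*0 = ((n*n - 1) - 4*n)*0 = ((n² - 1) - 4*n)*0 = ((-1 + n²) - 4*n)*0 = (-1 + n² - 4*n)*0 = 0)
R(Q)*f = 0*(-30) = 0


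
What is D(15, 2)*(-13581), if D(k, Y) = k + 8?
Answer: -312363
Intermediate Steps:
D(k, Y) = 8 + k
D(15, 2)*(-13581) = (8 + 15)*(-13581) = 23*(-13581) = -312363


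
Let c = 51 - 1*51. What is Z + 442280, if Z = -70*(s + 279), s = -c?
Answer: 422750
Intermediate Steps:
c = 0 (c = 51 - 51 = 0)
s = 0 (s = -1*0 = 0)
Z = -19530 (Z = -70*(0 + 279) = -70*279 = -19530)
Z + 442280 = -19530 + 442280 = 422750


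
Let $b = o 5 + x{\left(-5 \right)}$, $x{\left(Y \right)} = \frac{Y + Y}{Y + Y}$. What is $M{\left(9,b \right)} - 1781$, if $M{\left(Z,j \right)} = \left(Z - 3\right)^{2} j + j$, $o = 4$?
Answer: $-1004$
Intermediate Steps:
$x{\left(Y \right)} = 1$ ($x{\left(Y \right)} = \frac{2 Y}{2 Y} = 2 Y \frac{1}{2 Y} = 1$)
$b = 21$ ($b = 4 \cdot 5 + 1 = 20 + 1 = 21$)
$M{\left(Z,j \right)} = j + j \left(-3 + Z\right)^{2}$ ($M{\left(Z,j \right)} = \left(-3 + Z\right)^{2} j + j = j \left(-3 + Z\right)^{2} + j = j + j \left(-3 + Z\right)^{2}$)
$M{\left(9,b \right)} - 1781 = 21 \left(1 + \left(-3 + 9\right)^{2}\right) - 1781 = 21 \left(1 + 6^{2}\right) - 1781 = 21 \left(1 + 36\right) - 1781 = 21 \cdot 37 - 1781 = 777 - 1781 = -1004$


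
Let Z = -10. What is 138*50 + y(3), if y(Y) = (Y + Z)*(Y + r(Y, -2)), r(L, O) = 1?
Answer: 6872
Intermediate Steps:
y(Y) = (1 + Y)*(-10 + Y) (y(Y) = (Y - 10)*(Y + 1) = (-10 + Y)*(1 + Y) = (1 + Y)*(-10 + Y))
138*50 + y(3) = 138*50 + (-10 + 3² - 9*3) = 6900 + (-10 + 9 - 27) = 6900 - 28 = 6872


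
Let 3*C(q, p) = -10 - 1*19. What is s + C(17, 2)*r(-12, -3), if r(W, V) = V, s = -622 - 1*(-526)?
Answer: -67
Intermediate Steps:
s = -96 (s = -622 + 526 = -96)
C(q, p) = -29/3 (C(q, p) = (-10 - 1*19)/3 = (-10 - 19)/3 = (⅓)*(-29) = -29/3)
s + C(17, 2)*r(-12, -3) = -96 - 29/3*(-3) = -96 + 29 = -67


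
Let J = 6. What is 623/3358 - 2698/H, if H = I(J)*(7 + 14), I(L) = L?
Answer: -4490693/211554 ≈ -21.227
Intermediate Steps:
H = 126 (H = 6*(7 + 14) = 6*21 = 126)
623/3358 - 2698/H = 623/3358 - 2698/126 = 623*(1/3358) - 2698*1/126 = 623/3358 - 1349/63 = -4490693/211554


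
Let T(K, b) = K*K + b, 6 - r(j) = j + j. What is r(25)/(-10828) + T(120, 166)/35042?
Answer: 19907812/47429347 ≈ 0.41974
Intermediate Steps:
r(j) = 6 - 2*j (r(j) = 6 - (j + j) = 6 - 2*j)
T(K, b) = b + K² (T(K, b) = K² + b = b + K²)
r(25)/(-10828) + T(120, 166)/35042 = (6 - 2*25)/(-10828) + (166 + 120²)/35042 = (6 - 50)*(-1/10828) + (166 + 14400)*(1/35042) = -44*(-1/10828) + 14566*(1/35042) = 11/2707 + 7283/17521 = 19907812/47429347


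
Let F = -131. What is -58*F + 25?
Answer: 7623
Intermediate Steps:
-58*F + 25 = -58*(-131) + 25 = 7598 + 25 = 7623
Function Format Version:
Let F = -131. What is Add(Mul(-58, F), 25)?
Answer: 7623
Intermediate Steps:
Add(Mul(-58, F), 25) = Add(Mul(-58, -131), 25) = Add(7598, 25) = 7623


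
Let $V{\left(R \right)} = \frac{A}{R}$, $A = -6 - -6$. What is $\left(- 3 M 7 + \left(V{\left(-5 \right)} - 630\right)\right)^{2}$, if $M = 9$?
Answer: $670761$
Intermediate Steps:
$A = 0$ ($A = -6 + 6 = 0$)
$V{\left(R \right)} = 0$ ($V{\left(R \right)} = \frac{0}{R} = 0$)
$\left(- 3 M 7 + \left(V{\left(-5 \right)} - 630\right)\right)^{2} = \left(\left(-3\right) 9 \cdot 7 + \left(0 - 630\right)\right)^{2} = \left(\left(-27\right) 7 - 630\right)^{2} = \left(-189 - 630\right)^{2} = \left(-819\right)^{2} = 670761$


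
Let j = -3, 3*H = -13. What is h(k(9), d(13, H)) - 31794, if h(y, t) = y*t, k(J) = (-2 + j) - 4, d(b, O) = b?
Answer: -31911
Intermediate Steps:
H = -13/3 (H = (1/3)*(-13) = -13/3 ≈ -4.3333)
k(J) = -9 (k(J) = (-2 - 3) - 4 = -5 - 4 = -9)
h(y, t) = t*y
h(k(9), d(13, H)) - 31794 = 13*(-9) - 31794 = -117 - 31794 = -31911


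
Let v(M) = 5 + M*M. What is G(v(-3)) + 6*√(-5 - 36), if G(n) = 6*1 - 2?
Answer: 4 + 6*I*√41 ≈ 4.0 + 38.419*I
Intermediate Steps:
v(M) = 5 + M²
G(n) = 4 (G(n) = 6 - 2 = 4)
G(v(-3)) + 6*√(-5 - 36) = 4 + 6*√(-5 - 36) = 4 + 6*√(-41) = 4 + 6*(I*√41) = 4 + 6*I*√41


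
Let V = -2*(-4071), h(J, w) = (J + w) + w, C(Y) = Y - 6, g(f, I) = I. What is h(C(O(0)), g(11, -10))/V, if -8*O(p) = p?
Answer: -13/4071 ≈ -0.0031933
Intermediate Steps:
O(p) = -p/8
C(Y) = -6 + Y
h(J, w) = J + 2*w
V = 8142
h(C(O(0)), g(11, -10))/V = ((-6 - ⅛*0) + 2*(-10))/8142 = ((-6 + 0) - 20)*(1/8142) = (-6 - 20)*(1/8142) = -26*1/8142 = -13/4071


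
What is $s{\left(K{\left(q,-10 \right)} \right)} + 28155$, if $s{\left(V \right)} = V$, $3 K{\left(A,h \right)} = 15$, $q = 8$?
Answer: $28160$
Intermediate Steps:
$K{\left(A,h \right)} = 5$ ($K{\left(A,h \right)} = \frac{1}{3} \cdot 15 = 5$)
$s{\left(K{\left(q,-10 \right)} \right)} + 28155 = 5 + 28155 = 28160$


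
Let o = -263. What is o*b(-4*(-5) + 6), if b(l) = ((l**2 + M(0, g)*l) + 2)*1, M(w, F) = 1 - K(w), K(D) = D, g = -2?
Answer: -185152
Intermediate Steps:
M(w, F) = 1 - w
b(l) = 2 + l + l**2 (b(l) = ((l**2 + (1 - 1*0)*l) + 2)*1 = ((l**2 + (1 + 0)*l) + 2)*1 = ((l**2 + 1*l) + 2)*1 = ((l**2 + l) + 2)*1 = ((l + l**2) + 2)*1 = (2 + l + l**2)*1 = 2 + l + l**2)
o*b(-4*(-5) + 6) = -263*(2 + (-4*(-5) + 6) + (-4*(-5) + 6)**2) = -263*(2 + (20 + 6) + (20 + 6)**2) = -263*(2 + 26 + 26**2) = -263*(2 + 26 + 676) = -263*704 = -185152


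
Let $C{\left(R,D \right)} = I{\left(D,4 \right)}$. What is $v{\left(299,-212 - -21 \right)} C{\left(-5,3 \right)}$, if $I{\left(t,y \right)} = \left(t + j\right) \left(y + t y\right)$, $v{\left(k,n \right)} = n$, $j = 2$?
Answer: $-15280$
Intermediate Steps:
$I{\left(t,y \right)} = \left(2 + t\right) \left(y + t y\right)$ ($I{\left(t,y \right)} = \left(t + 2\right) \left(y + t y\right) = \left(2 + t\right) \left(y + t y\right)$)
$C{\left(R,D \right)} = 8 + 4 D^{2} + 12 D$ ($C{\left(R,D \right)} = 4 \left(2 + D^{2} + 3 D\right) = 8 + 4 D^{2} + 12 D$)
$v{\left(299,-212 - -21 \right)} C{\left(-5,3 \right)} = \left(-212 - -21\right) \left(8 + 4 \cdot 3^{2} + 12 \cdot 3\right) = \left(-212 + 21\right) \left(8 + 4 \cdot 9 + 36\right) = - 191 \left(8 + 36 + 36\right) = \left(-191\right) 80 = -15280$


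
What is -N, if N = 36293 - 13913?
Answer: -22380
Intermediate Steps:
N = 22380
-N = -1*22380 = -22380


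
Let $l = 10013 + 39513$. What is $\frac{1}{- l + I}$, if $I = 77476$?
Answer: $\frac{1}{27950} \approx 3.5778 \cdot 10^{-5}$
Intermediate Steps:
$l = 49526$
$\frac{1}{- l + I} = \frac{1}{\left(-1\right) 49526 + 77476} = \frac{1}{-49526 + 77476} = \frac{1}{27950}$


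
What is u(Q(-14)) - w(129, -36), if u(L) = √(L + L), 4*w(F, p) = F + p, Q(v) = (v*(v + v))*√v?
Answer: -93/4 + 28*14^(¼)*√I ≈ 15.048 + 38.298*I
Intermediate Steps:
Q(v) = 2*v^(5/2) (Q(v) = (v*(2*v))*√v = (2*v²)*√v = 2*v^(5/2))
w(F, p) = F/4 + p/4 (w(F, p) = (F + p)/4 = F/4 + p/4)
u(L) = √2*√L (u(L) = √(2*L) = √2*√L)
u(Q(-14)) - w(129, -36) = √2*√(2*(-14)^(5/2)) - ((¼)*129 + (¼)*(-36)) = √2*√(2*(196*I*√14)) - (129/4 - 9) = √2*√(392*I*√14) - 1*93/4 = √2*(14*2^(¾)*7^(¼)*√I) - 93/4 = 28*14^(¼)*√I - 93/4 = -93/4 + 28*14^(¼)*√I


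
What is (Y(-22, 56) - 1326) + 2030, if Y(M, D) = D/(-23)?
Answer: 16136/23 ≈ 701.57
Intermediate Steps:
Y(M, D) = -D/23 (Y(M, D) = D*(-1/23) = -D/23)
(Y(-22, 56) - 1326) + 2030 = (-1/23*56 - 1326) + 2030 = (-56/23 - 1326) + 2030 = -30554/23 + 2030 = 16136/23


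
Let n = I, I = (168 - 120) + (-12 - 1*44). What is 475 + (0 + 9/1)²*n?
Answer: -173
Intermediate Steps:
I = -8 (I = 48 + (-12 - 44) = 48 - 56 = -8)
n = -8
475 + (0 + 9/1)²*n = 475 + (0 + 9/1)²*(-8) = 475 + (0 + 9*1)²*(-8) = 475 + (0 + 9)²*(-8) = 475 + 9²*(-8) = 475 + 81*(-8) = 475 - 648 = -173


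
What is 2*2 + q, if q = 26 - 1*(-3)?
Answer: 33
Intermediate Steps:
q = 29 (q = 26 + 3 = 29)
2*2 + q = 2*2 + 29 = 4 + 29 = 33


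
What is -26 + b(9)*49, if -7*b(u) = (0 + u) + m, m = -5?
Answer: -54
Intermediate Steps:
b(u) = 5/7 - u/7 (b(u) = -((0 + u) - 5)/7 = -(u - 5)/7 = -(-5 + u)/7 = 5/7 - u/7)
-26 + b(9)*49 = -26 + (5/7 - 1/7*9)*49 = -26 + (5/7 - 9/7)*49 = -26 - 4/7*49 = -26 - 28 = -54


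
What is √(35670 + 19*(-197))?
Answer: √31927 ≈ 178.68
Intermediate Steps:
√(35670 + 19*(-197)) = √(35670 - 3743) = √31927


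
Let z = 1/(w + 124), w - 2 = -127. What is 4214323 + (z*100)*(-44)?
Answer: 4218723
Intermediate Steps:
w = -125 (w = 2 - 127 = -125)
z = -1 (z = 1/(-125 + 124) = 1/(-1) = -1)
4214323 + (z*100)*(-44) = 4214323 - 1*100*(-44) = 4214323 - 100*(-44) = 4214323 + 4400 = 4218723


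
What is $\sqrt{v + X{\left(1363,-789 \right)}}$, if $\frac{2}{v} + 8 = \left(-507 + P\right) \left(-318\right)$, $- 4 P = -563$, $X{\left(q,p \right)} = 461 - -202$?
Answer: $\frac{\sqrt{35968586683619}}{232919} \approx 25.749$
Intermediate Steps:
$X{\left(q,p \right)} = 663$ ($X{\left(q,p \right)} = 461 + 202 = 663$)
$P = \frac{563}{4}$ ($P = \left(- \frac{1}{4}\right) \left(-563\right) = \frac{563}{4} \approx 140.75$)
$v = \frac{4}{232919}$ ($v = \frac{2}{-8 + \left(-507 + \frac{563}{4}\right) \left(-318\right)} = \frac{2}{-8 - - \frac{232935}{2}} = \frac{2}{-8 + \frac{232935}{2}} = \frac{2}{\frac{232919}{2}} = 2 \cdot \frac{2}{232919} = \frac{4}{232919} \approx 1.7173 \cdot 10^{-5}$)
$\sqrt{v + X{\left(1363,-789 \right)}} = \sqrt{\frac{4}{232919} + 663} = \sqrt{\frac{154425301}{232919}} = \frac{\sqrt{35968586683619}}{232919}$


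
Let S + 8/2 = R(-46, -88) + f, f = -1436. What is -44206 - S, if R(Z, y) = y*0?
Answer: -42766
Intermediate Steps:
R(Z, y) = 0
S = -1440 (S = -4 + (0 - 1436) = -4 - 1436 = -1440)
-44206 - S = -44206 - 1*(-1440) = -44206 + 1440 = -42766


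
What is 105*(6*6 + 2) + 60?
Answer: 4050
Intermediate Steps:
105*(6*6 + 2) + 60 = 105*(36 + 2) + 60 = 105*38 + 60 = 3990 + 60 = 4050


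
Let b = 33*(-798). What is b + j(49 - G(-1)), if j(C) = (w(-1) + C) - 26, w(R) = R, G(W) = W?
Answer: -26311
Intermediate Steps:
b = -26334
j(C) = -27 + C (j(C) = (-1 + C) - 26 = -27 + C)
b + j(49 - G(-1)) = -26334 + (-27 + (49 - 1*(-1))) = -26334 + (-27 + (49 + 1)) = -26334 + (-27 + 50) = -26334 + 23 = -26311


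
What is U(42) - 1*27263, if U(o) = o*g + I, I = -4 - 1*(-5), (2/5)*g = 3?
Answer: -26947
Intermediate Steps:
g = 15/2 (g = (5/2)*3 = 15/2 ≈ 7.5000)
I = 1 (I = -4 + 5 = 1)
U(o) = 1 + 15*o/2 (U(o) = o*(15/2) + 1 = 15*o/2 + 1 = 1 + 15*o/2)
U(42) - 1*27263 = (1 + (15/2)*42) - 1*27263 = (1 + 315) - 27263 = 316 - 27263 = -26947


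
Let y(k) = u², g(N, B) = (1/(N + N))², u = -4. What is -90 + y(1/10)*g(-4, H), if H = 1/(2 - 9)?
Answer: -359/4 ≈ -89.750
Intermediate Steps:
H = -⅐ (H = 1/(-7) = -⅐ ≈ -0.14286)
g(N, B) = 1/(4*N²) (g(N, B) = (1/(2*N))² = 1/(4*N²))
y(k) = 16 (y(k) = (-4)² = 16)
-90 + y(1/10)*g(-4, H) = -90 + 16*((¼)/(-4)²) = -90 + 16*((¼)*(1/16)) = -90 + 16*(1/64) = -90 + ¼ = -359/4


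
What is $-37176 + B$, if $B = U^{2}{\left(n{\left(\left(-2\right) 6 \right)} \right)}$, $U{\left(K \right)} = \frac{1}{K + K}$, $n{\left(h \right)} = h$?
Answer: $- \frac{21413375}{576} \approx -37176.0$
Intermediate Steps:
$U{\left(K \right)} = \frac{1}{2 K}$
$B = \frac{1}{576}$ ($B = \left(\frac{1}{2 \left(\left(-2\right) 6\right)}\right)^{2} = \left(\frac{1}{2 \left(-12\right)}\right)^{2} = \left(\frac{1}{2} \left(- \frac{1}{12}\right)\right)^{2} = \left(- \frac{1}{24}\right)^{2} = \frac{1}{576} \approx 0.0017361$)
$-37176 + B = -37176 + \frac{1}{576} = - \frac{21413375}{576}$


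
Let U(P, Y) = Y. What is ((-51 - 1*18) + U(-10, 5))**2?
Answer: 4096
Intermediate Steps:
((-51 - 1*18) + U(-10, 5))**2 = ((-51 - 1*18) + 5)**2 = ((-51 - 18) + 5)**2 = (-69 + 5)**2 = (-64)**2 = 4096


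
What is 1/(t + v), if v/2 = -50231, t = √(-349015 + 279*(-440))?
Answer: -100462/10093085219 - 5*I*√18871/10093085219 ≈ -9.9536e-6 - 6.8052e-8*I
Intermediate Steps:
t = 5*I*√18871 (t = √(-349015 - 122760) = √(-471775) = 5*I*√18871 ≈ 686.86*I)
v = -100462 (v = 2*(-50231) = -100462)
1/(t + v) = 1/(5*I*√18871 - 100462) = 1/(-100462 + 5*I*√18871)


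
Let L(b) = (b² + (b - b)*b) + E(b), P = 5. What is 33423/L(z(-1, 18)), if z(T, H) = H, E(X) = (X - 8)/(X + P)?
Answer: 59133/574 ≈ 103.02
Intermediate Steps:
E(X) = (-8 + X)/(5 + X) (E(X) = (X - 8)/(X + 5) = (-8 + X)/(5 + X))
L(b) = b² + (-8 + b)/(5 + b) (L(b) = (b² + (b - b)*b) + (-8 + b)/(5 + b) = (b² + 0*b) + (-8 + b)/(5 + b) = (b² + 0) + (-8 + b)/(5 + b) = b² + (-8 + b)/(5 + b))
33423/L(z(-1, 18)) = 33423/(((-8 + 18 + 18²*(5 + 18))/(5 + 18))) = 33423/(((-8 + 18 + 324*23)/23)) = 33423/(((-8 + 18 + 7452)/23)) = 33423/(((1/23)*7462)) = 33423/(7462/23) = 33423*(23/7462) = 59133/574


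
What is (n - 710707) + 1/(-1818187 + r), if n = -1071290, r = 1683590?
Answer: -239851450210/134597 ≈ -1.7820e+6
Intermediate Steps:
(n - 710707) + 1/(-1818187 + r) = (-1071290 - 710707) + 1/(-1818187 + 1683590) = -1781997 + 1/(-134597) = -1781997 - 1/134597 = -239851450210/134597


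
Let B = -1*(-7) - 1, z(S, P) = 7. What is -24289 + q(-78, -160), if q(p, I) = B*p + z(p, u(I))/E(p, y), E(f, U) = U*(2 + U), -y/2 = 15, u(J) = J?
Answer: -2970839/120 ≈ -24757.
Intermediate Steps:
y = -30 (y = -2*15 = -30)
B = 6 (B = 7 - 1 = 6)
q(p, I) = 1/120 + 6*p (q(p, I) = 6*p + 7/((-30*(2 - 30))) = 6*p + 7/((-30*(-28))) = 6*p + 7/840 = 6*p + 7*(1/840) = 6*p + 1/120 = 1/120 + 6*p)
-24289 + q(-78, -160) = -24289 + (1/120 + 6*(-78)) = -24289 + (1/120 - 468) = -24289 - 56159/120 = -2970839/120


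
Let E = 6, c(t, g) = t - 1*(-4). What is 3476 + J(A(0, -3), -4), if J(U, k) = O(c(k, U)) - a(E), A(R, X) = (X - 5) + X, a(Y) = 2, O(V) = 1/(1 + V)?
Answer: 3475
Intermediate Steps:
c(t, g) = 4 + t (c(t, g) = t + 4 = 4 + t)
A(R, X) = -5 + 2*X (A(R, X) = (-5 + X) + X = -5 + 2*X)
J(U, k) = -2 + 1/(5 + k) (J(U, k) = 1/(1 + (4 + k)) - 1*2 = 1/(5 + k) - 2 = -2 + 1/(5 + k))
3476 + J(A(0, -3), -4) = 3476 + (-9 - 2*(-4))/(5 - 4) = 3476 + (-9 + 8)/1 = 3476 + 1*(-1) = 3476 - 1 = 3475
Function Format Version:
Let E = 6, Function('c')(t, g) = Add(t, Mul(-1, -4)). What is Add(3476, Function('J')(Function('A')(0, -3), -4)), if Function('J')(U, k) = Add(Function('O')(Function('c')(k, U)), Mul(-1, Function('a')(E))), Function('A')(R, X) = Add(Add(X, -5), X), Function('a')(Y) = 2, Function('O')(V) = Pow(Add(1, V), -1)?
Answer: 3475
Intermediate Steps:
Function('c')(t, g) = Add(4, t) (Function('c')(t, g) = Add(t, 4) = Add(4, t))
Function('A')(R, X) = Add(-5, Mul(2, X)) (Function('A')(R, X) = Add(Add(-5, X), X) = Add(-5, Mul(2, X)))
Function('J')(U, k) = Add(-2, Pow(Add(5, k), -1)) (Function('J')(U, k) = Add(Pow(Add(1, Add(4, k)), -1), Mul(-1, 2)) = Add(Pow(Add(5, k), -1), -2) = Add(-2, Pow(Add(5, k), -1)))
Add(3476, Function('J')(Function('A')(0, -3), -4)) = Add(3476, Mul(Pow(Add(5, -4), -1), Add(-9, Mul(-2, -4)))) = Add(3476, Mul(Pow(1, -1), Add(-9, 8))) = Add(3476, Mul(1, -1)) = Add(3476, -1) = 3475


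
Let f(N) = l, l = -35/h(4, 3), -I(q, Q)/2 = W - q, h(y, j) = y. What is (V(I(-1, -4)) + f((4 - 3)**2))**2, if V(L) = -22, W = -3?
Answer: 15129/16 ≈ 945.56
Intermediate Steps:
I(q, Q) = 6 + 2*q (I(q, Q) = -2*(-3 - q) = 6 + 2*q)
l = -35/4 ≈ -8.7500
f(N) = -35/4
(V(I(-1, -4)) + f((4 - 3)**2))**2 = (-22 - 35/4)**2 = (-123/4)**2 = 15129/16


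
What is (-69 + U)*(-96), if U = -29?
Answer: 9408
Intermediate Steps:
(-69 + U)*(-96) = (-69 - 29)*(-96) = -98*(-96) = 9408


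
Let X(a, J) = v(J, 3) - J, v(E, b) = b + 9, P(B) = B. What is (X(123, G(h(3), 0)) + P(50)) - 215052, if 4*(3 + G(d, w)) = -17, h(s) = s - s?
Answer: -859931/4 ≈ -2.1498e+5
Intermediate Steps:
h(s) = 0
v(E, b) = 9 + b
G(d, w) = -29/4 (G(d, w) = -3 + (¼)*(-17) = -3 - 17/4 = -29/4)
X(a, J) = 12 - J (X(a, J) = (9 + 3) - J = 12 - J)
(X(123, G(h(3), 0)) + P(50)) - 215052 = ((12 - 1*(-29/4)) + 50) - 215052 = ((12 + 29/4) + 50) - 215052 = (77/4 + 50) - 215052 = 277/4 - 215052 = -859931/4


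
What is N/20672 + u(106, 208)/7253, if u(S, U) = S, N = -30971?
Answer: -222441431/149934016 ≈ -1.4836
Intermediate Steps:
N/20672 + u(106, 208)/7253 = -30971/20672 + 106/7253 = -222441431/149934016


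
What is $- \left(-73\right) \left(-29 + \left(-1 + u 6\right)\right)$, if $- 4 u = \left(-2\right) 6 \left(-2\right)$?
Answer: $-4818$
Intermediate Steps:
$u = -6$ ($u = - \frac{\left(-2\right) 6 \left(-2\right)}{4} = - \frac{\left(-12\right) \left(-2\right)}{4} = \left(- \frac{1}{4}\right) 24 = -6$)
$- \left(-73\right) \left(-29 + \left(-1 + u 6\right)\right) = - \left(-73\right) \left(-29 - 37\right) = - \left(-73\right) \left(-66\right) = \left(-1\right) 4818 = -4818$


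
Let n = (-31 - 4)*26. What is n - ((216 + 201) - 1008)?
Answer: -319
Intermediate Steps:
n = -910 (n = -35*26 = -910)
n - ((216 + 201) - 1008) = -910 - ((216 + 201) - 1008) = -910 - (417 - 1008) = -910 - 1*(-591) = -910 + 591 = -319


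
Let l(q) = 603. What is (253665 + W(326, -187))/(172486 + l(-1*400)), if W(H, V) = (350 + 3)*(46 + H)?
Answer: 384981/173089 ≈ 2.2242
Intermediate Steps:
W(H, V) = 16238 + 353*H (W(H, V) = 353*(46 + H) = 16238 + 353*H)
(253665 + W(326, -187))/(172486 + l(-1*400)) = (253665 + (16238 + 353*326))/(172486 + 603) = (253665 + (16238 + 115078))/173089 = (253665 + 131316)*(1/173089) = 384981*(1/173089) = 384981/173089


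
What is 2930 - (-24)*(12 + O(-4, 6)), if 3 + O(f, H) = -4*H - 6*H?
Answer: 1706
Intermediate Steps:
O(f, H) = -3 - 10*H (O(f, H) = -3 + (-4*H - 6*H) = -3 - 10*H)
2930 - (-24)*(12 + O(-4, 6)) = 2930 - (-24)*(12 + (-3 - 10*6)) = 2930 - (-24)*(12 + (-3 - 60)) = 2930 - (-24)*(12 - 63) = 2930 - (-24)*(-51) = 2930 - 1*1224 = 2930 - 1224 = 1706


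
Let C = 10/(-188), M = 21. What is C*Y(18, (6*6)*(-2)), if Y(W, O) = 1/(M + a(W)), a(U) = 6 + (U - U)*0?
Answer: -5/2538 ≈ -0.0019701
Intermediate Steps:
a(U) = 6 (a(U) = 6 + 0*0 = 6 + 0 = 6)
C = -5/94 (C = 10*(-1/188) = -5/94 ≈ -0.053191)
Y(W, O) = 1/27 (Y(W, O) = 1/(21 + 6) = 1/27)
C*Y(18, (6*6)*(-2)) = -5/94*1/27 = -5/2538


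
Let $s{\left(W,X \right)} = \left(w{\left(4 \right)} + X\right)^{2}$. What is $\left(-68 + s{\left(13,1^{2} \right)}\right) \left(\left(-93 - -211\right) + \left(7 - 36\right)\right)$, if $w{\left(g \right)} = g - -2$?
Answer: $-1691$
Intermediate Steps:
$w{\left(g \right)} = 2 + g$ ($w{\left(g \right)} = g + 2 = 2 + g$)
$s{\left(W,X \right)} = \left(6 + X\right)^{2}$ ($s{\left(W,X \right)} = \left(\left(2 + 4\right) + X\right)^{2} = \left(6 + X\right)^{2}$)
$\left(-68 + s{\left(13,1^{2} \right)}\right) \left(\left(-93 - -211\right) + \left(7 - 36\right)\right) = \left(-68 + \left(6 + 1^{2}\right)^{2}\right) \left(\left(-93 - -211\right) + \left(7 - 36\right)\right) = \left(-68 + \left(6 + 1\right)^{2}\right) \left(\left(-93 + 211\right) + \left(7 - 36\right)\right) = \left(-68 + 7^{2}\right) \left(118 - 29\right) = \left(-68 + 49\right) 89 = \left(-19\right) 89 = -1691$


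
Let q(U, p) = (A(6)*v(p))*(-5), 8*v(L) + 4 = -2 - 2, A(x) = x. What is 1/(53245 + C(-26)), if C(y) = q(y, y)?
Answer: 1/53275 ≈ 1.8771e-5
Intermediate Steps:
v(L) = -1 (v(L) = -1/2 + (-2 - 2)/8 = -1/2 + (1/8)*(-4) = -1/2 - 1/2 = -1)
q(U, p) = 30 (q(U, p) = (6*(-1))*(-5) = -6*(-5) = 30)
C(y) = 30
1/(53245 + C(-26)) = 1/(53245 + 30) = 1/53275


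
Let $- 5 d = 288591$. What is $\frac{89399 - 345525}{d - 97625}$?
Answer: $\frac{640315}{388358} \approx 1.6488$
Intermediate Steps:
$d = - \frac{288591}{5}$ ($d = \left(- \frac{1}{5}\right) 288591 = - \frac{288591}{5} \approx -57718.0$)
$\frac{89399 - 345525}{d - 97625} = \frac{89399 - 345525}{- \frac{288591}{5} - 97625} = - \frac{256126}{- \frac{776716}{5}} = \left(-256126\right) \left(- \frac{5}{776716}\right) = \frac{640315}{388358}$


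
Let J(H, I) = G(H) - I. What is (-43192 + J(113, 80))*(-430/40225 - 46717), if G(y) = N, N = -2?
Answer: 16264028801174/8045 ≈ 2.0216e+9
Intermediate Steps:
G(y) = -2
J(H, I) = -2 - I
(-43192 + J(113, 80))*(-430/40225 - 46717) = (-43192 + (-2 - 1*80))*(-430/40225 - 46717) = (-43192 + (-2 - 80))*(-430*1/40225 - 46717) = (-43192 - 82)*(-86/8045 - 46717) = -43274*(-375838351/8045) = 16264028801174/8045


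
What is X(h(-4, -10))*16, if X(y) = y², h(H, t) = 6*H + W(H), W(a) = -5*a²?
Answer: 173056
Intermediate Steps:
h(H, t) = -5*H² + 6*H (h(H, t) = 6*H - 5*H² = -5*H² + 6*H)
X(h(-4, -10))*16 = (-4*(6 - 5*(-4)))²*16 = (-4*(6 + 20))²*16 = (-4*26)²*16 = (-104)²*16 = 10816*16 = 173056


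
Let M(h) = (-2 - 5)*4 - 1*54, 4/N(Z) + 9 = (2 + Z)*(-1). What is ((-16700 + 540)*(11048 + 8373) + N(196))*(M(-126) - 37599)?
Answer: 2447967851319844/207 ≈ 1.1826e+13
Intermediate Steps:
N(Z) = 4/(-11 - Z) (N(Z) = 4/(-9 + (2 + Z)*(-1)) = 4/(-9 + (-2 - Z)) = 4/(-11 - Z))
M(h) = -82 (M(h) = -7*4 - 54 = -28 - 54 = -82)
((-16700 + 540)*(11048 + 8373) + N(196))*(M(-126) - 37599) = ((-16700 + 540)*(11048 + 8373) - 4/(11 + 196))*(-82 - 37599) = (-16160*19421 - 4/207)*(-37681) = (-313843360 - 4*1/207)*(-37681) = (-313843360 - 4/207)*(-37681) = -64965575524/207*(-37681) = 2447967851319844/207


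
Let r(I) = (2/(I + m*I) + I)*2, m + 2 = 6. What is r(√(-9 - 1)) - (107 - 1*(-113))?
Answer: -220 + 48*I*√10/25 ≈ -220.0 + 6.0716*I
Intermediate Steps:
m = 4 (m = -2 + 6 = 4)
r(I) = 2*I + 4/(5*I) (r(I) = (2/(I + 4*I) + I)*2 = (2/((5*I)) + I)*2 = (2*(1/(5*I)) + I)*2 = (2/(5*I) + I)*2 = (I + 2/(5*I))*2 = 2*I + 4/(5*I))
r(√(-9 - 1)) - (107 - 1*(-113)) = (2*√(-9 - 1) + 4/(5*(√(-9 - 1)))) - (107 - 1*(-113)) = (2*√(-10) + 4/(5*(√(-10)))) - (107 + 113) = (2*(I*√10) + 4/(5*((I*√10)))) - 1*220 = (2*I*√10 + 4*(-I*√10/10)/5) - 220 = (2*I*√10 - 2*I*√10/25) - 220 = 48*I*√10/25 - 220 = -220 + 48*I*√10/25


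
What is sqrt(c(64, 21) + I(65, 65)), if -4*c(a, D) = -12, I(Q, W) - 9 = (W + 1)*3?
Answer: sqrt(210) ≈ 14.491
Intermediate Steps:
I(Q, W) = 12 + 3*W (I(Q, W) = 9 + (W + 1)*3 = 9 + (1 + W)*3 = 9 + (3 + 3*W) = 12 + 3*W)
c(a, D) = 3 (c(a, D) = -1/4*(-12) = 3)
sqrt(c(64, 21) + I(65, 65)) = sqrt(3 + (12 + 3*65)) = sqrt(3 + (12 + 195)) = sqrt(3 + 207) = sqrt(210)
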